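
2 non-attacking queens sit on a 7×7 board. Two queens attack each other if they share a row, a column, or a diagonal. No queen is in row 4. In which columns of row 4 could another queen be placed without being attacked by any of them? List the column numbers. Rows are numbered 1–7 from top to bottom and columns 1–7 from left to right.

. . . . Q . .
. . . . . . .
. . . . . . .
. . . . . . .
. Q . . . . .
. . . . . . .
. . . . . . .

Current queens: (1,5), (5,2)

columns 4, 6, 7

(1,5) attacks row 4 at column 5 and diagonals 2.
(5,2) attacks row 4 at column 2 and diagonals 1, 3.
Attacked columns: {1, 2, 3, 5}. Safe: {4, 6, 7}.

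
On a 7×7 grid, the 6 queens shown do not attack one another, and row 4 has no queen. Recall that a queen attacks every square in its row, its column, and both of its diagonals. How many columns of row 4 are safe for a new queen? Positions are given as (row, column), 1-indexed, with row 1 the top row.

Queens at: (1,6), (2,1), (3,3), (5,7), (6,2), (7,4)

(1,6) attacks row 4 at column 6 and diagonals 3.
(2,1) attacks row 4 at column 1 and diagonals 3.
(3,3) attacks row 4 at column 3 and diagonals 2, 4.
(5,7) attacks row 4 at column 7 and diagonals 6.
(6,2) attacks row 4 at column 2 and diagonals 4.
(7,4) attacks row 4 at column 4 and diagonals 1, 7.
Attacked columns: {1, 2, 3, 4, 6, 7}. Safe: {5}.

1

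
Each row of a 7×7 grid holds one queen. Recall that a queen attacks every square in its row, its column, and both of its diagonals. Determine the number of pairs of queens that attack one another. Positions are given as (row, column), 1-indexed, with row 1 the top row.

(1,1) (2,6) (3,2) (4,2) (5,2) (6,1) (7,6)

7

Same column: (1,1)–(6,1) (column 1); (2,6)–(7,6) (column 6); (3,2)–(4,2) (column 2); (3,2)–(5,2) (column 2); (4,2)–(5,2) (column 2).
Same diagonal: (3,2)–(7,6) (|3−7| = |2−6| = 4); (5,2)–(6,1) (|5−6| = |2−1| = 1).
Total attacking pairs: 7.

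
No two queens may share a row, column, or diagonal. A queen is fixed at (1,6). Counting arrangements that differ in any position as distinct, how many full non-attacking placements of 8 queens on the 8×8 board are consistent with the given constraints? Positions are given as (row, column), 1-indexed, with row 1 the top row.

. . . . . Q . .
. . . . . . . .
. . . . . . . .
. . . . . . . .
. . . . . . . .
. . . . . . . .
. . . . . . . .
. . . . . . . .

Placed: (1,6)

Branch on row 2: col 1 → 1; col 2 → 2; col 3 → 8; col 4 → 4; col 8 → 1.
Sum: 1 + 2 + 8 + 4 + 1 = 16.

16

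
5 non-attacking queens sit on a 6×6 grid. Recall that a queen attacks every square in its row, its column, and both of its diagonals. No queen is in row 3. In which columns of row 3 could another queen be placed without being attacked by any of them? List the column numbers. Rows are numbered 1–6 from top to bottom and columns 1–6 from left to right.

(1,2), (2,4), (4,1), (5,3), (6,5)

(1,2) attacks row 3 at column 2 and diagonals 4.
(2,4) attacks row 3 at column 4 and diagonals 3, 5.
(4,1) attacks row 3 at column 1 and diagonals 2.
(5,3) attacks row 3 at column 3 and diagonals 1, 5.
(6,5) attacks row 3 at column 5 and diagonals 2.
Attacked columns: {1, 2, 3, 4, 5}. Safe: {6}.

columns 6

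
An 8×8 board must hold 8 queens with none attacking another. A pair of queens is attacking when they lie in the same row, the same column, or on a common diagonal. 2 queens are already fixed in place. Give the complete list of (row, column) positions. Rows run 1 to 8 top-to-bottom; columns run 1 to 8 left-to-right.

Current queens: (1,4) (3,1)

Row 2: attacked by (1,4)→{3,4,5}; (3,1)→{1,2}. Safe: 6, 7, 8. Place at column 6.
Row 4: attacked by (1,4)→{1,4,7}; (2,6)→{4,6,8}; (3,1)→{1,2}. Safe: 3, 5. Place at column 5.
Row 5: attacked by (1,4)→{4,8}; (2,6)→{3,6}; (3,1)→{1,3}; (4,5)→{4,5,6}. Safe: 2, 7. Place at column 2.
Row 6: attacked by (1,4)→{4}; (2,6)→{2,6}; (3,1)→{1,4}; (4,5)→{3,5,7}; (5,2)→{1,2,3}. Safe: 8. Place at column 8.
Row 7: attacked by (1,4)→{4}; (2,6)→{1,6}; (3,1)→{1,5}; (4,5)→{2,5,8}; (5,2)→{2,4}; (6,8)→{7,8}. Safe: 3. Place at column 3.
Row 8: attacked by (1,4)→{4}; (2,6)→{6}; (3,1)→{1,6}; (4,5)→{1,5}; (5,2)→{2,5}; (6,8)→{6,8}; (7,3)→{2,3,4}. Safe: 7. Place at column 7.
Columns [4, 6, 1, 5, 2, 8, 3, 7], r−c [-3, -4, 2, -1, 3, -2, 4, 1], r+c [5, 8, 4, 9, 7, 14, 10, 15] are all distinct, so no two queens attack.

(1,4) (2,6) (3,1) (4,5) (5,2) (6,8) (7,3) (8,7)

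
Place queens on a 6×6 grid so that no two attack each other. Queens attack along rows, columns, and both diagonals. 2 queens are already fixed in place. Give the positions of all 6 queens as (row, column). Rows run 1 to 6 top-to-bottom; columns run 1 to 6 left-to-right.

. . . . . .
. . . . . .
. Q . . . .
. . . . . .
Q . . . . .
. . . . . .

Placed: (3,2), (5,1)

(1,3) (2,6) (3,2) (4,5) (5,1) (6,4)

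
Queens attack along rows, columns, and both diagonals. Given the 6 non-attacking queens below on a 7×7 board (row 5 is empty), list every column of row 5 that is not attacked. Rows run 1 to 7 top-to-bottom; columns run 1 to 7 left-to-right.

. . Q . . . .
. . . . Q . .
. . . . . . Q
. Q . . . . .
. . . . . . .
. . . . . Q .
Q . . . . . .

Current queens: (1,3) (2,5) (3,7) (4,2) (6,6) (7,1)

columns 4

(1,3) attacks row 5 at column 3 and diagonals 7.
(2,5) attacks row 5 at column 5 and diagonals 2.
(3,7) attacks row 5 at column 7 and diagonals 5.
(4,2) attacks row 5 at column 2 and diagonals 1, 3.
(6,6) attacks row 5 at column 6 and diagonals 5, 7.
(7,1) attacks row 5 at column 1 and diagonals 3.
Attacked columns: {1, 2, 3, 5, 6, 7}. Safe: {4}.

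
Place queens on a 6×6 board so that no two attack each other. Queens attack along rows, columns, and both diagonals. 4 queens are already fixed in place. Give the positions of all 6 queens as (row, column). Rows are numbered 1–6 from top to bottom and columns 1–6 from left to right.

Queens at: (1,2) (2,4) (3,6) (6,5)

(1,2) (2,4) (3,6) (4,1) (5,3) (6,5)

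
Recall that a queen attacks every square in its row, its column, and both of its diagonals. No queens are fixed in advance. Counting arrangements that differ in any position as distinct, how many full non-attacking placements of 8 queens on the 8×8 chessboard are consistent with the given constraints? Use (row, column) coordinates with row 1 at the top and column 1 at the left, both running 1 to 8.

92

Branch on row 1: col 1 → 4; col 2 → 8; col 3 → 16; col 4 → 18; col 5 → 18; col 6 → 16; col 7 → 8; col 8 → 4.
Sum: 4 + 8 + 16 + 18 + 18 + 16 + 8 + 4 = 92.
(This is the classic 8-queens count.)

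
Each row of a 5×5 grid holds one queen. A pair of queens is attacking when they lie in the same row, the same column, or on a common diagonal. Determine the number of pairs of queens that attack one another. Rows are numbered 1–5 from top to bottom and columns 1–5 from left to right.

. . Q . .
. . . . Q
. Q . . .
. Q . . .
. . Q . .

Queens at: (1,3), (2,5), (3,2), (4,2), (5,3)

3

Same column: (1,3)–(5,3) (column 3); (3,2)–(4,2) (column 2).
Same diagonal: (4,2)–(5,3) (|4−5| = |2−3| = 1).
Total attacking pairs: 3.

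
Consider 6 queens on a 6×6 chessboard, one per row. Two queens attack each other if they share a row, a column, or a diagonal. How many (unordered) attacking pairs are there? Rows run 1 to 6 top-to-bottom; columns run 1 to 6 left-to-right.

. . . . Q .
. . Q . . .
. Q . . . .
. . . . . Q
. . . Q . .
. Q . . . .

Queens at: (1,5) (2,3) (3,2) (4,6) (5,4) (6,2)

3

Same column: (3,2)–(6,2) (column 2).
Same diagonal: (2,3)–(3,2) (|2−3| = |3−2| = 1); (3,2)–(5,4) (|3−5| = |2−4| = 2).
Total attacking pairs: 3.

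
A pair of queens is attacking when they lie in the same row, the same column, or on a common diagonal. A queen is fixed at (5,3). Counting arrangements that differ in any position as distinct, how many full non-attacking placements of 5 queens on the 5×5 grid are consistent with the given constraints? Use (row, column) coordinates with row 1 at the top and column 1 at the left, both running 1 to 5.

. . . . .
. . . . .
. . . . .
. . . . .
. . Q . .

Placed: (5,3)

2

Branch on row 1: col 1 → 1; col 2 → 0; col 4 → 0; col 5 → 1.
Sum: 1 + 0 + 0 + 1 = 2.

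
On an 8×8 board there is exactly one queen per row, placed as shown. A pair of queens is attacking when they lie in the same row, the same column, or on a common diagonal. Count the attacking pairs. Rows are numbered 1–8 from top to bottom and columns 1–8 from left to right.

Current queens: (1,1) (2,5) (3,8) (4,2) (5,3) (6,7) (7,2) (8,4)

2

Same column: (4,2)–(7,2) (column 2).
Same diagonal: (4,2)–(5,3) (|4−5| = |2−3| = 1).
Total attacking pairs: 2.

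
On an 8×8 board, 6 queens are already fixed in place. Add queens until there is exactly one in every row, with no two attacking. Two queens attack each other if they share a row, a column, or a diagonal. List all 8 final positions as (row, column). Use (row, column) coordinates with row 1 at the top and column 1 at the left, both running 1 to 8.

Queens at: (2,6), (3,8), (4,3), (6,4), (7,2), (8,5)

Row 1: attacked by (2,6)→{5,6,7}; (3,8)→{6,8}; (4,3)→{3,6}; (6,4)→{4}; (7,2)→{2,8}; (8,5)→{5}. Safe: 1. Place at column 1.
Row 5: attacked by (1,1)→{1,5}; (2,6)→{3,6}; (3,8)→{6,8}; (4,3)→{2,3,4}; (6,4)→{3,4,5}; (7,2)→{2,4}; (8,5)→{2,5,8}. Safe: 7. Place at column 7.
Columns [1, 6, 8, 3, 7, 4, 2, 5], r−c [0, -4, -5, 1, -2, 2, 5, 3], r+c [2, 8, 11, 7, 12, 10, 9, 13] are all distinct, so no two queens attack.

(1,1) (2,6) (3,8) (4,3) (5,7) (6,4) (7,2) (8,5)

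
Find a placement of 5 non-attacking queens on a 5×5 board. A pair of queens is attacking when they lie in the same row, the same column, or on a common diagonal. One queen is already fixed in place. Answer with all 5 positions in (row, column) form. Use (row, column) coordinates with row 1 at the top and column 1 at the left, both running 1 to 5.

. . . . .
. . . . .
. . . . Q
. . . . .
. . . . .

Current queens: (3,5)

(1,4) (2,2) (3,5) (4,3) (5,1)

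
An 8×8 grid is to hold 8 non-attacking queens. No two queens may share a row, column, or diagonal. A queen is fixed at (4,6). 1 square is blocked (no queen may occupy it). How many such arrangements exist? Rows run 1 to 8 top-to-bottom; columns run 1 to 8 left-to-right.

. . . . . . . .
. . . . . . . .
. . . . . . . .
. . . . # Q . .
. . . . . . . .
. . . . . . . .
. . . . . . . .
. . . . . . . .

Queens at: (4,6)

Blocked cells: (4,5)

12

Branch on row 1: col 1 → 2; col 2 → 1; col 4 → 1; col 5 → 6; col 7 → 1; col 8 → 1.
Sum: 2 + 1 + 1 + 6 + 1 + 1 = 12.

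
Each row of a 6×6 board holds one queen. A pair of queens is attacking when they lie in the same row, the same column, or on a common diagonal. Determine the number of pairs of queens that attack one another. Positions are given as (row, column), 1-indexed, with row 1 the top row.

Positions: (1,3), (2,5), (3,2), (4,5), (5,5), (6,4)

4

Same column: (2,5)–(4,5) (column 5); (2,5)–(5,5) (column 5); (4,5)–(5,5) (column 5).
Same diagonal: (5,5)–(6,4) (|5−6| = |5−4| = 1).
Total attacking pairs: 4.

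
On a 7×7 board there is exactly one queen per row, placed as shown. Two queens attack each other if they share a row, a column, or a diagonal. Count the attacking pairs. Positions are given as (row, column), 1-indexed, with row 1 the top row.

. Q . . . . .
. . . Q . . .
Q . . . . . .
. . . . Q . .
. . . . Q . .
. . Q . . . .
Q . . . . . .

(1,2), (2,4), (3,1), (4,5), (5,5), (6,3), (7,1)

4

Same column: (3,1)–(7,1) (column 1); (4,5)–(5,5) (column 5).
Same diagonal: (1,2)–(4,5) (|1−4| = |2−5| = 3); (4,5)–(6,3) (|4−6| = |5−3| = 2).
Total attacking pairs: 4.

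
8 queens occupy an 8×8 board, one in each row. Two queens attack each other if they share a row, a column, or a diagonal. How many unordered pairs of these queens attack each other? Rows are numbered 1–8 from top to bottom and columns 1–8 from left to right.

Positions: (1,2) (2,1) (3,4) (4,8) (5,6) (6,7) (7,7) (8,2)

9

Same column: (1,2)–(8,2) (column 2); (6,7)–(7,7) (column 7).
Same diagonal: (1,2)–(2,1) (|1−2| = |2−1| = 1); (1,2)–(3,4) (|1−3| = |2−4| = 2); (1,2)–(5,6) (|1−5| = |2−6| = 4); (1,2)–(6,7) (|1−6| = |2−7| = 5); (3,4)–(5,6) (|3−5| = |4−6| = 2); (3,4)–(6,7) (|3−6| = |4−7| = 3); (5,6)–(6,7) (|5−6| = |6−7| = 1).
Total attacking pairs: 9.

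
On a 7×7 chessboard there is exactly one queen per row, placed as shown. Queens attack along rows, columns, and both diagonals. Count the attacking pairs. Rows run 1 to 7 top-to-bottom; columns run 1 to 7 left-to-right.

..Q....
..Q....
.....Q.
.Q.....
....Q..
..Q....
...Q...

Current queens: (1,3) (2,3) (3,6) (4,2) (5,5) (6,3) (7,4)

5

Same column: (1,3)–(2,3) (column 3); (1,3)–(6,3) (column 3); (2,3)–(6,3) (column 3).
Same diagonal: (3,6)–(6,3) (|3−6| = |6−3| = 3); (6,3)–(7,4) (|6−7| = |3−4| = 1).
Total attacking pairs: 5.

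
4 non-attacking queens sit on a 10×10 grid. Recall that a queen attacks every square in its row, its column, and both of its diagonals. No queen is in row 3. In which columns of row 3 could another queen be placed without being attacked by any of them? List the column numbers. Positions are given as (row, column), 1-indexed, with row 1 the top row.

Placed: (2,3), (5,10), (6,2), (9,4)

columns 1, 6, 7, 9

(2,3) attacks row 3 at column 3 and diagonals 2, 4.
(5,10) attacks row 3 at column 10 and diagonals 8.
(6,2) attacks row 3 at column 2 and diagonals 5.
(9,4) attacks row 3 at column 4 and diagonals 10.
Attacked columns: {2, 3, 4, 5, 8, 10}. Safe: {1, 6, 7, 9}.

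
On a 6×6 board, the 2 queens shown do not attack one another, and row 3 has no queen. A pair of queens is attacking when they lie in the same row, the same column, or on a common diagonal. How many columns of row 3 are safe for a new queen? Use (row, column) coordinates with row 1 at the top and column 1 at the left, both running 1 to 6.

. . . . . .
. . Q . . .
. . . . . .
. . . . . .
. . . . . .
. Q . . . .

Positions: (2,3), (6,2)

(2,3) attacks row 3 at column 3 and diagonals 2, 4.
(6,2) attacks row 3 at column 2 and diagonals 5.
Attacked columns: {2, 3, 4, 5}. Safe: {1, 6}.

2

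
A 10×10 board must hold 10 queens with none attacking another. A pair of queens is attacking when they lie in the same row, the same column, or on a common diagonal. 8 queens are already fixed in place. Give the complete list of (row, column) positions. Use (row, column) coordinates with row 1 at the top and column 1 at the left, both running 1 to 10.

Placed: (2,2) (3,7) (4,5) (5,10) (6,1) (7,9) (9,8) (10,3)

Row 1: attacked by (2,2)→{1,2,3}; (3,7)→{5,7,9}; (4,5)→{2,5,8}; (5,10)→{6,10}; (6,1)→{1,6}; (7,9)→{3,9}; (9,8)→{8}; (10,3)→{3}. Safe: 4. Place at column 4.
Row 8: attacked by (1,4)→{4}; (2,2)→{2,8}; (3,7)→{2,7}; (4,5)→{1,5,9}; (5,10)→{7,10}; (6,1)→{1,3}; (7,9)→{8,9,10}; (9,8)→{7,8,9}; (10,3)→{1,3,5}. Safe: 6. Place at column 6.
Columns [4, 2, 7, 5, 10, 1, 9, 6, 8, 3], r−c [-3, 0, -4, -1, -5, 5, -2, 2, 1, 7], r+c [5, 4, 10, 9, 15, 7, 16, 14, 17, 13] are all distinct, so no two queens attack.

(1,4) (2,2) (3,7) (4,5) (5,10) (6,1) (7,9) (8,6) (9,8) (10,3)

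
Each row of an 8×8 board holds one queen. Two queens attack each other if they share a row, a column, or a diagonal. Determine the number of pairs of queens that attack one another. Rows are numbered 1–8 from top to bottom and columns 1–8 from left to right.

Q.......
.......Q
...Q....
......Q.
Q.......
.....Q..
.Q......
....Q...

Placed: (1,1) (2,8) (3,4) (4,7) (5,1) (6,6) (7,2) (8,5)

Same column: (1,1)–(5,1) (column 1).
Same diagonal: (1,1)–(6,6) (|1−6| = |1−6| = 5).
Total attacking pairs: 2.

2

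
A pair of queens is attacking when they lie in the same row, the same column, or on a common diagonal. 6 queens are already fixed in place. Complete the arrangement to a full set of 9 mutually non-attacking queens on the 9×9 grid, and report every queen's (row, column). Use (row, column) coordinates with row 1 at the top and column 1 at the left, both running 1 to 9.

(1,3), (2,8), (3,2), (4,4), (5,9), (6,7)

(1,3) (2,8) (3,2) (4,4) (5,9) (6,7) (7,5) (8,1) (9,6)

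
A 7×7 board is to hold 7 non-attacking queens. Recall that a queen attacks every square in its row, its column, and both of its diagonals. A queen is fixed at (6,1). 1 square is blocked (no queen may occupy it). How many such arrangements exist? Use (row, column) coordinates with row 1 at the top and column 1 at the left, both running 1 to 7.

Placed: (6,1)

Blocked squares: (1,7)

Branch on row 1: col 2 → 1; col 3 → 1; col 4 → 2; col 5 → 2.
Sum: 1 + 1 + 2 + 2 = 6.

6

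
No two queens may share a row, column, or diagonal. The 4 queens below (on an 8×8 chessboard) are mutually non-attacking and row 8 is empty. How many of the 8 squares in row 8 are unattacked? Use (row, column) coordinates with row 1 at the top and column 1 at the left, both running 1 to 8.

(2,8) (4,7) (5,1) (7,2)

(2,8) attacks row 8 at column 8 and diagonals 2.
(4,7) attacks row 8 at column 7 and diagonals 3.
(5,1) attacks row 8 at column 1 and diagonals 4.
(7,2) attacks row 8 at column 2 and diagonals 1, 3.
Attacked columns: {1, 2, 3, 4, 7, 8}. Safe: {5, 6}.

2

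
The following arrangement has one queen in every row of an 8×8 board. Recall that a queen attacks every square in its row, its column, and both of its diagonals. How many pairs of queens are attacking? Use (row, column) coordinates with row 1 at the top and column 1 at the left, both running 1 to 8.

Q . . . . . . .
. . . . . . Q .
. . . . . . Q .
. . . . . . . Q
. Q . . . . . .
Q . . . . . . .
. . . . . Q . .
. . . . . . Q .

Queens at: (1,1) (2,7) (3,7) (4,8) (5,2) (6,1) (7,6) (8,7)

7

Same column: (1,1)–(6,1) (column 1); (2,7)–(3,7) (column 7); (2,7)–(8,7) (column 7); (3,7)–(8,7) (column 7).
Same diagonal: (3,7)–(4,8) (|3−4| = |7−8| = 1); (5,2)–(6,1) (|5−6| = |2−1| = 1); (7,6)–(8,7) (|7−8| = |6−7| = 1).
Total attacking pairs: 7.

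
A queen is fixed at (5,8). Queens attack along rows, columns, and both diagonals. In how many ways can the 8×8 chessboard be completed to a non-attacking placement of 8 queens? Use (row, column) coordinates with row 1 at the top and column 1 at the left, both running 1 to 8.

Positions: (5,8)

18

Branch on row 1: col 1 → 1; col 2 → 1; col 3 → 4; col 5 → 5; col 6 → 4; col 7 → 3.
Sum: 1 + 1 + 4 + 5 + 4 + 3 = 18.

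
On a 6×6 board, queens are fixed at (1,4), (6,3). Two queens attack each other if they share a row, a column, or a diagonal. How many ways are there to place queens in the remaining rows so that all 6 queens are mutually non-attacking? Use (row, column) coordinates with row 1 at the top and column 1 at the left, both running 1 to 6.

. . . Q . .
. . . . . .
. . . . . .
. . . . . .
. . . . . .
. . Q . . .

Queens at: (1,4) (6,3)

Branch on row 2: col 1 → 1; col 2 → 0; col 6 → 0.
Sum: 1 + 0 + 0 = 1.

1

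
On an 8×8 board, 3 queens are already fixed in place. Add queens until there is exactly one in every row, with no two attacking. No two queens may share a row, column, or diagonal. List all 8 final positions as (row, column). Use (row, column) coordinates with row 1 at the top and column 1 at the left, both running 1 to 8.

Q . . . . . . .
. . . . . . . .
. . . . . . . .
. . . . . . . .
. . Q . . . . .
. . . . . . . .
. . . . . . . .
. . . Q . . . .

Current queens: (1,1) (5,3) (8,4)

Row 2: attacked by (1,1)→{1,2}; (5,3)→{3,6}; (8,4)→{4}. Safe: 5, 7, 8. Place at column 5.
Row 3: attacked by (1,1)→{1,3}; (2,5)→{4,5,6}; (5,3)→{1,3,5}; (8,4)→{4}. Safe: 2, 7, 8. Place at column 8.
Row 4: attacked by (1,1)→{1,4}; (2,5)→{3,5,7}; (3,8)→{7,8}; (5,3)→{2,3,4}; (8,4)→{4,8}. Safe: 6. Place at column 6.
Row 6: attacked by (1,1)→{1,6}; (2,5)→{1,5}; (3,8)→{5,8}; (4,6)→{4,6,8}; (5,3)→{2,3,4}; (8,4)→{2,4,6}. Safe: 7. Place at column 7.
Row 7: attacked by (1,1)→{1,7}; (2,5)→{5}; (3,8)→{4,8}; (4,6)→{3,6}; (5,3)→{1,3,5}; (6,7)→{6,7,8}; (8,4)→{3,4,5}. Safe: 2. Place at column 2.
Columns [1, 5, 8, 6, 3, 7, 2, 4], r−c [0, -3, -5, -2, 2, -1, 5, 4], r+c [2, 7, 11, 10, 8, 13, 9, 12] are all distinct, so no two queens attack.

(1,1) (2,5) (3,8) (4,6) (5,3) (6,7) (7,2) (8,4)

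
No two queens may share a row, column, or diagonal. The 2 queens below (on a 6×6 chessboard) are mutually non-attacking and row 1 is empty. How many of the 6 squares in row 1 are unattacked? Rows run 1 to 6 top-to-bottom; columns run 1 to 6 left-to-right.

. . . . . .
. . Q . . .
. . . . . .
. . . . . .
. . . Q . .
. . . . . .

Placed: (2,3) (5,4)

3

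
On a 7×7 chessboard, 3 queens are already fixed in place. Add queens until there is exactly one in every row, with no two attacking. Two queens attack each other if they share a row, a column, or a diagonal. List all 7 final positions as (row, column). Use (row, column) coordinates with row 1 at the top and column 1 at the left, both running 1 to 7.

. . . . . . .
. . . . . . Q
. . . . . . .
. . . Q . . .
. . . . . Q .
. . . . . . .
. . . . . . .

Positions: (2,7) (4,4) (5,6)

Row 1: attacked by (2,7)→{6,7}; (4,4)→{1,4,7}; (5,6)→{2,6}. Safe: 3, 5. Place at column 5.
Row 3: attacked by (1,5)→{3,5,7}; (2,7)→{6,7}; (4,4)→{3,4,5}; (5,6)→{4,6}. Safe: 1, 2. Place at column 2.
Row 6: attacked by (1,5)→{5}; (2,7)→{3,7}; (3,2)→{2,5}; (4,4)→{2,4,6}; (5,6)→{5,6,7}. Safe: 1. Place at column 1.
Row 7: attacked by (1,5)→{5}; (2,7)→{2,7}; (3,2)→{2,6}; (4,4)→{1,4,7}; (5,6)→{4,6}; (6,1)→{1,2}. Safe: 3. Place at column 3.
Columns [5, 7, 2, 4, 6, 1, 3], r−c [-4, -5, 1, 0, -1, 5, 4], r+c [6, 9, 5, 8, 11, 7, 10] are all distinct, so no two queens attack.

(1,5) (2,7) (3,2) (4,4) (5,6) (6,1) (7,3)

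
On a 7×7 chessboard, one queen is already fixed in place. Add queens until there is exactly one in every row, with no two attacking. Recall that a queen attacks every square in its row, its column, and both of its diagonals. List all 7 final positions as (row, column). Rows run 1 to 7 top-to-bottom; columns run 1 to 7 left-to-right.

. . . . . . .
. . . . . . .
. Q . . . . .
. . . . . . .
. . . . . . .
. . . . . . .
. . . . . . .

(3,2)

Row 1: attacked by (3,2)→{2,4}. Safe: 1, 3, 5, 6, 7. Place at column 1.
Row 2: attacked by (1,1)→{1,2}; (3,2)→{1,2,3}. Safe: 4, 5, 6, 7. Place at column 5.
Row 4: attacked by (1,1)→{1,4}; (2,5)→{3,5,7}; (3,2)→{1,2,3}. Safe: 6. Place at column 6.
Row 5: attacked by (1,1)→{1,5}; (2,5)→{2,5}; (3,2)→{2,4}; (4,6)→{5,6,7}. Safe: 3. Place at column 3.
Row 6: attacked by (1,1)→{1,6}; (2,5)→{1,5}; (3,2)→{2,5}; (4,6)→{4,6}; (5,3)→{2,3,4}. Safe: 7. Place at column 7.
Row 7: attacked by (1,1)→{1,7}; (2,5)→{5}; (3,2)→{2,6}; (4,6)→{3,6}; (5,3)→{1,3,5}; (6,7)→{6,7}. Safe: 4. Place at column 4.
Columns [1, 5, 2, 6, 3, 7, 4], r−c [0, -3, 1, -2, 2, -1, 3], r+c [2, 7, 5, 10, 8, 13, 11] are all distinct, so no two queens attack.

(1,1) (2,5) (3,2) (4,6) (5,3) (6,7) (7,4)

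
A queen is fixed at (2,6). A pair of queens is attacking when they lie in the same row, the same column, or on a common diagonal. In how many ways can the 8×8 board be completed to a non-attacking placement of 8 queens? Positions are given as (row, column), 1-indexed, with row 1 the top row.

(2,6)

Branch on row 1: col 1 → 1; col 2 → 2; col 3 → 8; col 4 → 3; col 8 → 0.
Sum: 1 + 2 + 8 + 3 + 0 = 14.

14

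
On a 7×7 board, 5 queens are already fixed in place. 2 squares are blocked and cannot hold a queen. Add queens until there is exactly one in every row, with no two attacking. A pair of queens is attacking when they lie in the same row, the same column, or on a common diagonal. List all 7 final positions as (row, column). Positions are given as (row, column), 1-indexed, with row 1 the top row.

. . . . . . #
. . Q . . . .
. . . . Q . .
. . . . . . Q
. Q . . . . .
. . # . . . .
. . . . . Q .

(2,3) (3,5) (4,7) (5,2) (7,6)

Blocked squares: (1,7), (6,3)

(1,1) (2,3) (3,5) (4,7) (5,2) (6,4) (7,6)

Row 1: attacked by (2,3)→{2,3,4}; (3,5)→{3,5,7}; (4,7)→{4,7}; (5,2)→{2,6}; (7,6)→{6}. Blocked: 7. Safe: 1. Place at column 1.
Row 6: attacked by (1,1)→{1,6}; (2,3)→{3,7}; (3,5)→{2,5}; (4,7)→{5,7}; (5,2)→{1,2,3}; (7,6)→{5,6,7}. Blocked: 3. Safe: 4. Place at column 4.
Columns [1, 3, 5, 7, 2, 4, 6], r−c [0, -1, -2, -3, 3, 2, 1], r+c [2, 5, 8, 11, 7, 10, 13] are all distinct, so no two queens attack.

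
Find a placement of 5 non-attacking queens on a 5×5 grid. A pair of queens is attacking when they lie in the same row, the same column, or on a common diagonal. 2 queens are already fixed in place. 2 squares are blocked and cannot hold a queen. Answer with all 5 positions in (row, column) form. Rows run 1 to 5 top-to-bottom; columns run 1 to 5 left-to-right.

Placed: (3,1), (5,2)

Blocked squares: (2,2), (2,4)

(1,5) (2,3) (3,1) (4,4) (5,2)

Row 1: attacked by (3,1)→{1,3}; (5,2)→{2}. Safe: 4, 5. Place at column 5.
Row 2: attacked by (1,5)→{4,5}; (3,1)→{1,2}; (5,2)→{2,5}. Blocked: 2,4. Safe: 3. Place at column 3.
Row 4: attacked by (1,5)→{2,5}; (2,3)→{1,3,5}; (3,1)→{1,2}; (5,2)→{1,2,3}. Safe: 4. Place at column 4.
Columns [5, 3, 1, 4, 2], r−c [-4, -1, 2, 0, 3], r+c [6, 5, 4, 8, 7] are all distinct, so no two queens attack.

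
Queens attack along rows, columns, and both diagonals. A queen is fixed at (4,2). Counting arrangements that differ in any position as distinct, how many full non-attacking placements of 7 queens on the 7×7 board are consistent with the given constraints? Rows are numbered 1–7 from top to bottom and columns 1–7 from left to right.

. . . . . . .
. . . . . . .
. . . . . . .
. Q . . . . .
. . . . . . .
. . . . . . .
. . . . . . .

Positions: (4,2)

Branch on row 1: col 1 → 1; col 3 → 2; col 4 → 2; col 6 → 0; col 7 → 1.
Sum: 1 + 2 + 2 + 0 + 1 = 6.

6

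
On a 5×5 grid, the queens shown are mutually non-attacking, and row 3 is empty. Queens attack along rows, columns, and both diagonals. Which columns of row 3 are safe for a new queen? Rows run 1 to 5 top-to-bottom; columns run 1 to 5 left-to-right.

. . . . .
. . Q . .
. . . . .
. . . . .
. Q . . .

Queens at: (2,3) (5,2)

(2,3) attacks row 3 at column 3 and diagonals 2, 4.
(5,2) attacks row 3 at column 2 and diagonals 4.
Attacked columns: {2, 3, 4}. Safe: {1, 5}.

columns 1, 5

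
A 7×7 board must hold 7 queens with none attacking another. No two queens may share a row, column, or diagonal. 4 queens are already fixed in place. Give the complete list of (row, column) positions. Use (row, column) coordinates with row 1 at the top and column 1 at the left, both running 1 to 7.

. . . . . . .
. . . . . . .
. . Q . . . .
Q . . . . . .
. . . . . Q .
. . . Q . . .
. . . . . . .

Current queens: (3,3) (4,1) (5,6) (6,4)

Row 1: attacked by (3,3)→{1,3,5}; (4,1)→{1,4}; (5,6)→{2,6}; (6,4)→{4}. Safe: 7. Place at column 7.
Row 2: attacked by (1,7)→{6,7}; (3,3)→{2,3,4}; (4,1)→{1,3}; (5,6)→{3,6}; (6,4)→{4}. Safe: 5. Place at column 5.
Row 7: attacked by (1,7)→{1,7}; (2,5)→{5}; (3,3)→{3,7}; (4,1)→{1,4}; (5,6)→{4,6}; (6,4)→{3,4,5}. Safe: 2. Place at column 2.
Columns [7, 5, 3, 1, 6, 4, 2], r−c [-6, -3, 0, 3, -1, 2, 5], r+c [8, 7, 6, 5, 11, 10, 9] are all distinct, so no two queens attack.

(1,7) (2,5) (3,3) (4,1) (5,6) (6,4) (7,2)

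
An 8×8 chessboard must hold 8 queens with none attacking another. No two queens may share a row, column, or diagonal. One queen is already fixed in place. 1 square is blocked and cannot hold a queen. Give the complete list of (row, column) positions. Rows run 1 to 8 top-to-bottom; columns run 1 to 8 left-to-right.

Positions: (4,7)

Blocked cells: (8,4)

Row 1: attacked by (4,7)→{4,7}. Safe: 1, 2, 3, 5, 6, 8. Place at column 3.
Row 2: attacked by (1,3)→{2,3,4}; (4,7)→{5,7}. Safe: 1, 6, 8. Place at column 8.
Row 3: attacked by (1,3)→{1,3,5}; (2,8)→{7,8}; (4,7)→{6,7,8}. Safe: 2, 4. Place at column 4.
Row 5: attacked by (1,3)→{3,7}; (2,8)→{5,8}; (3,4)→{2,4,6}; (4,7)→{6,7,8}. Safe: 1. Place at column 1.
Row 6: attacked by (1,3)→{3,8}; (2,8)→{4,8}; (3,4)→{1,4,7}; (4,7)→{5,7}; (5,1)→{1,2}. Safe: 6. Place at column 6.
Row 7: attacked by (1,3)→{3}; (2,8)→{3,8}; (3,4)→{4,8}; (4,7)→{4,7}; (5,1)→{1,3}; (6,6)→{5,6,7}. Safe: 2. Place at column 2.
Row 8: attacked by (1,3)→{3}; (2,8)→{2,8}; (3,4)→{4}; (4,7)→{3,7}; (5,1)→{1,4}; (6,6)→{4,6,8}; (7,2)→{1,2,3}. Blocked: 4. Safe: 5. Place at column 5.
Columns [3, 8, 4, 7, 1, 6, 2, 5], r−c [-2, -6, -1, -3, 4, 0, 5, 3], r+c [4, 10, 7, 11, 6, 12, 9, 13] are all distinct, so no two queens attack.

(1,3) (2,8) (3,4) (4,7) (5,1) (6,6) (7,2) (8,5)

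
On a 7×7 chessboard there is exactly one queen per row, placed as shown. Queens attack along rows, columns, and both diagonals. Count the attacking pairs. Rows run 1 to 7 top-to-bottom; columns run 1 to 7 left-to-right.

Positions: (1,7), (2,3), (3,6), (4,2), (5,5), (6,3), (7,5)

4

Same column: (2,3)–(6,3) (column 3); (5,5)–(7,5) (column 5).
Same diagonal: (3,6)–(6,3) (|3−6| = |6−3| = 3); (4,2)–(7,5) (|4−7| = |2−5| = 3).
Total attacking pairs: 4.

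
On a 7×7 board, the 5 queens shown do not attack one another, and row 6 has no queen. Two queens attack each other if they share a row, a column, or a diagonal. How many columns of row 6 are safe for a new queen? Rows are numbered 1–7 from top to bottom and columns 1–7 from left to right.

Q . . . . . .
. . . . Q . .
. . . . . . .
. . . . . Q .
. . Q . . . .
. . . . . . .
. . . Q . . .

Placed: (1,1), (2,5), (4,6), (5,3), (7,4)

(1,1) attacks row 6 at column 1 and diagonals 6.
(2,5) attacks row 6 at column 5 and diagonals 1.
(4,6) attacks row 6 at column 6 and diagonals 4.
(5,3) attacks row 6 at column 3 and diagonals 2, 4.
(7,4) attacks row 6 at column 4 and diagonals 3, 5.
Attacked columns: {1, 2, 3, 4, 5, 6}. Safe: {7}.

1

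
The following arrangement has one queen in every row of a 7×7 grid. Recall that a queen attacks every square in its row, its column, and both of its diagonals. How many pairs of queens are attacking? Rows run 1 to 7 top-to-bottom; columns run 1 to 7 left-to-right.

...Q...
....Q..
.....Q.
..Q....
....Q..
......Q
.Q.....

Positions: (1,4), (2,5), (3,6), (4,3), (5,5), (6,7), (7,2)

6

Same column: (2,5)–(5,5) (column 5).
Same diagonal: (1,4)–(2,5) (|1−2| = |4−5| = 1); (1,4)–(3,6) (|1−3| = |4−6| = 2); (2,5)–(3,6) (|2−3| = |5−6| = 1); (2,5)–(4,3) (|2−4| = |5−3| = 2); (3,6)–(7,2) (|3−7| = |6−2| = 4).
Total attacking pairs: 6.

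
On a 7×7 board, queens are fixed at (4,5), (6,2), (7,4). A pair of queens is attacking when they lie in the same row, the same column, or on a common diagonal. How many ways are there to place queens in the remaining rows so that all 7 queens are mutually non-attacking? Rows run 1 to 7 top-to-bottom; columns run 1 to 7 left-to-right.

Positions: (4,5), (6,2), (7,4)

Branch on row 1: col 1 → 0; col 3 → 0; col 6 → 1.
Sum: 0 + 0 + 1 = 1.

1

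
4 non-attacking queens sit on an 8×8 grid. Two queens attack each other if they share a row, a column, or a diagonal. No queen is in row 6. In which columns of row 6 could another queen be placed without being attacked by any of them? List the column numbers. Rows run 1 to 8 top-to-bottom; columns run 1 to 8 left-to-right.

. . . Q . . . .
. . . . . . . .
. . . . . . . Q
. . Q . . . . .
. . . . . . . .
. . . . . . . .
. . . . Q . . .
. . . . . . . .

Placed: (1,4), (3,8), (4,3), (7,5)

(1,4) attacks row 6 at column 4.
(3,8) attacks row 6 at column 8 and diagonals 5.
(4,3) attacks row 6 at column 3 and diagonals 1, 5.
(7,5) attacks row 6 at column 5 and diagonals 4, 6.
Attacked columns: {1, 3, 4, 5, 6, 8}. Safe: {2, 7}.

columns 2, 7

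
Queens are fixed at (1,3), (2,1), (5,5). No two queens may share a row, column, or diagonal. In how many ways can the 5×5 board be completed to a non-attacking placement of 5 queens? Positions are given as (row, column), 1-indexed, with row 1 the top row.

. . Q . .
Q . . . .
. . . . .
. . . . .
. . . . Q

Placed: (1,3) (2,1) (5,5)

1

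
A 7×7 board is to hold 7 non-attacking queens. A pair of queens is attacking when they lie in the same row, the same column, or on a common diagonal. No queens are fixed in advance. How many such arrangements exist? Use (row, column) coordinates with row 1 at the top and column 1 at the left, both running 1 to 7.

Branch on row 1: col 1 → 4; col 2 → 7; col 3 → 6; col 4 → 6; col 5 → 6; col 6 → 7; col 7 → 4.
Sum: 4 + 7 + 6 + 6 + 6 + 7 + 4 = 40.
(This is the classic 7-queens count.)

40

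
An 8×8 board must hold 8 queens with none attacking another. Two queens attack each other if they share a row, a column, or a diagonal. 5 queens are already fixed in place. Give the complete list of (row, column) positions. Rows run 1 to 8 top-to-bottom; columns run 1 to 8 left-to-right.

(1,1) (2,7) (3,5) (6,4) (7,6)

Row 4: attacked by (1,1)→{1,4}; (2,7)→{5,7}; (3,5)→{4,5,6}; (6,4)→{2,4,6}; (7,6)→{3,6}. Safe: 8. Place at column 8.
Row 5: attacked by (1,1)→{1,5}; (2,7)→{4,7}; (3,5)→{3,5,7}; (4,8)→{7,8}; (6,4)→{3,4,5}; (7,6)→{4,6,8}. Safe: 2. Place at column 2.
Row 8: attacked by (1,1)→{1,8}; (2,7)→{1,7}; (3,5)→{5}; (4,8)→{4,8}; (5,2)→{2,5}; (6,4)→{2,4,6}; (7,6)→{5,6,7}. Safe: 3. Place at column 3.
Columns [1, 7, 5, 8, 2, 4, 6, 3], r−c [0, -5, -2, -4, 3, 2, 1, 5], r+c [2, 9, 8, 12, 7, 10, 13, 11] are all distinct, so no two queens attack.

(1,1) (2,7) (3,5) (4,8) (5,2) (6,4) (7,6) (8,3)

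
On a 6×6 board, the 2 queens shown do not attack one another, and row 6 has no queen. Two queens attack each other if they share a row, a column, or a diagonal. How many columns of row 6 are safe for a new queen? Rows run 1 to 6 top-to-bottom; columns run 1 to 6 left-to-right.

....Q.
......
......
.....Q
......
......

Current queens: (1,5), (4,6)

(1,5) attacks row 6 at column 5.
(4,6) attacks row 6 at column 6 and diagonals 4.
Attacked columns: {4, 5, 6}. Safe: {1, 2, 3}.

3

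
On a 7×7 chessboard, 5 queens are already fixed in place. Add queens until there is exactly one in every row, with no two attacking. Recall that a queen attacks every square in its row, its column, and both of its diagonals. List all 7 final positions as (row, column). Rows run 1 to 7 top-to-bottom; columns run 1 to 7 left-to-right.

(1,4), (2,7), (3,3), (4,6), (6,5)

(1,4) (2,7) (3,3) (4,6) (5,2) (6,5) (7,1)

Row 5: attacked by (1,4)→{4}; (2,7)→{4,7}; (3,3)→{1,3,5}; (4,6)→{5,6,7}; (6,5)→{4,5,6}. Safe: 2. Place at column 2.
Row 7: attacked by (1,4)→{4}; (2,7)→{2,7}; (3,3)→{3,7}; (4,6)→{3,6}; (5,2)→{2,4}; (6,5)→{4,5,6}. Safe: 1. Place at column 1.
Columns [4, 7, 3, 6, 2, 5, 1], r−c [-3, -5, 0, -2, 3, 1, 6], r+c [5, 9, 6, 10, 7, 11, 8] are all distinct, so no two queens attack.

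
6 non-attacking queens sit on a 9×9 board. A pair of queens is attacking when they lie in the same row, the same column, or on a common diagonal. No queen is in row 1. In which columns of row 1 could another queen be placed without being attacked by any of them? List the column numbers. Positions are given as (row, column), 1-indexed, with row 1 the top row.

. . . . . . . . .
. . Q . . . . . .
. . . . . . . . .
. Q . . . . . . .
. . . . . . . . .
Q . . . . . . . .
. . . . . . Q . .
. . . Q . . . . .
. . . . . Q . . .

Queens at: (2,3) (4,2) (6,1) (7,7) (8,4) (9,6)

(2,3) attacks row 1 at column 3 and diagonals 2, 4.
(4,2) attacks row 1 at column 2 and diagonals 5.
(6,1) attacks row 1 at column 1 and diagonals 6.
(7,7) attacks row 1 at column 7 and diagonals 1.
(8,4) attacks row 1 at column 4.
(9,6) attacks row 1 at column 6.
Attacked columns: {1, 2, 3, 4, 5, 6, 7}. Safe: {8, 9}.

columns 8, 9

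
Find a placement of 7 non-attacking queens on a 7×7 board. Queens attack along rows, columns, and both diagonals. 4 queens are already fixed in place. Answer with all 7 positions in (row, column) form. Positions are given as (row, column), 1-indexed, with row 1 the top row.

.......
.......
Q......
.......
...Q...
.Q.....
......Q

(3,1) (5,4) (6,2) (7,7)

Row 1: attacked by (3,1)→{1,3}; (5,4)→{4}; (6,2)→{2,7}; (7,7)→{1,7}. Safe: 5, 6. Place at column 5.
Row 2: attacked by (1,5)→{4,5,6}; (3,1)→{1,2}; (5,4)→{1,4,7}; (6,2)→{2,6}; (7,7)→{2,7}. Safe: 3. Place at column 3.
Row 4: attacked by (1,5)→{2,5}; (2,3)→{1,3,5}; (3,1)→{1,2}; (5,4)→{3,4,5}; (6,2)→{2,4}; (7,7)→{4,7}. Safe: 6. Place at column 6.
Columns [5, 3, 1, 6, 4, 2, 7], r−c [-4, -1, 2, -2, 1, 4, 0], r+c [6, 5, 4, 10, 9, 8, 14] are all distinct, so no two queens attack.

(1,5) (2,3) (3,1) (4,6) (5,4) (6,2) (7,7)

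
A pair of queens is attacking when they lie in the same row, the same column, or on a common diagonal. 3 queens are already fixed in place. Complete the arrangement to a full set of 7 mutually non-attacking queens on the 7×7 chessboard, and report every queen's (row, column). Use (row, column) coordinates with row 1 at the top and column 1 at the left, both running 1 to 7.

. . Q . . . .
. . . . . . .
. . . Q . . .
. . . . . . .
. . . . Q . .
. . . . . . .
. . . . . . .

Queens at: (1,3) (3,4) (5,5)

Row 2: attacked by (1,3)→{2,3,4}; (3,4)→{3,4,5}; (5,5)→{2,5}. Safe: 1, 6, 7. Place at column 7.
Row 4: attacked by (1,3)→{3,6}; (2,7)→{5,7}; (3,4)→{3,4,5}; (5,5)→{4,5,6}. Safe: 1, 2. Place at column 1.
Row 6: attacked by (1,3)→{3}; (2,7)→{3,7}; (3,4)→{1,4,7}; (4,1)→{1,3}; (5,5)→{4,5,6}. Safe: 2. Place at column 2.
Row 7: attacked by (1,3)→{3}; (2,7)→{2,7}; (3,4)→{4}; (4,1)→{1,4}; (5,5)→{3,5,7}; (6,2)→{1,2,3}. Safe: 6. Place at column 6.
Columns [3, 7, 4, 1, 5, 2, 6], r−c [-2, -5, -1, 3, 0, 4, 1], r+c [4, 9, 7, 5, 10, 8, 13] are all distinct, so no two queens attack.

(1,3) (2,7) (3,4) (4,1) (5,5) (6,2) (7,6)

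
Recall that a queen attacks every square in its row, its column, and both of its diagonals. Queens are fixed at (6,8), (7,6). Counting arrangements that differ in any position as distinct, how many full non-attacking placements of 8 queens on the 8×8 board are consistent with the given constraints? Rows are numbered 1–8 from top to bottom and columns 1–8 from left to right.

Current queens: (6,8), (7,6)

7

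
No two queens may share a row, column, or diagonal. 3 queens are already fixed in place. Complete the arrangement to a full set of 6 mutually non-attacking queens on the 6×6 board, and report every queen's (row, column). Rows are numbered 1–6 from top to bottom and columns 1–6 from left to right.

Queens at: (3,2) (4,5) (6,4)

(1,3) (2,6) (3,2) (4,5) (5,1) (6,4)

Row 1: attacked by (3,2)→{2,4}; (4,5)→{2,5}; (6,4)→{4}. Safe: 1, 3, 6. Place at column 3.
Row 2: attacked by (1,3)→{2,3,4}; (3,2)→{1,2,3}; (4,5)→{3,5}; (6,4)→{4}. Safe: 6. Place at column 6.
Row 5: attacked by (1,3)→{3}; (2,6)→{3,6}; (3,2)→{2,4}; (4,5)→{4,5,6}; (6,4)→{3,4,5}. Safe: 1. Place at column 1.
Columns [3, 6, 2, 5, 1, 4], r−c [-2, -4, 1, -1, 4, 2], r+c [4, 8, 5, 9, 6, 10] are all distinct, so no two queens attack.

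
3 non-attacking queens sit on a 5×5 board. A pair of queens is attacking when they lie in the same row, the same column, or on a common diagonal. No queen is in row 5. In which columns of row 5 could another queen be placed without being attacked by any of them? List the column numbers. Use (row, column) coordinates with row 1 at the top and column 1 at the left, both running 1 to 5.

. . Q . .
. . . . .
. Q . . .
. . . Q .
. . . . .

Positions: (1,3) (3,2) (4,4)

columns 1

(1,3) attacks row 5 at column 3.
(3,2) attacks row 5 at column 2 and diagonals 4.
(4,4) attacks row 5 at column 4 and diagonals 3, 5.
Attacked columns: {2, 3, 4, 5}. Safe: {1}.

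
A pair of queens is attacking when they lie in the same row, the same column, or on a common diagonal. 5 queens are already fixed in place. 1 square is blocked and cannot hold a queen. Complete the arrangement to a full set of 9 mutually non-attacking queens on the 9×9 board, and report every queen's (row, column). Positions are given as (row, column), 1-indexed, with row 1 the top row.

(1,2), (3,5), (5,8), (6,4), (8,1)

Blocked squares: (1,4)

(1,2) (2,9) (3,5) (4,3) (5,8) (6,4) (7,7) (8,1) (9,6)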